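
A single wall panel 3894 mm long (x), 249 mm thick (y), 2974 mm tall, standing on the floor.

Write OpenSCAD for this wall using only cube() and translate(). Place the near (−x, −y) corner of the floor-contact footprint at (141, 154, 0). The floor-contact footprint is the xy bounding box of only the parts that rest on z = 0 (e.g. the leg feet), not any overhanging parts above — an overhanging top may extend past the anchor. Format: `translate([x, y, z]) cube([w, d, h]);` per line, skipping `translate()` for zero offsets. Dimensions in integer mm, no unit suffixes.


translate([141, 154, 0]) cube([3894, 249, 2974]);


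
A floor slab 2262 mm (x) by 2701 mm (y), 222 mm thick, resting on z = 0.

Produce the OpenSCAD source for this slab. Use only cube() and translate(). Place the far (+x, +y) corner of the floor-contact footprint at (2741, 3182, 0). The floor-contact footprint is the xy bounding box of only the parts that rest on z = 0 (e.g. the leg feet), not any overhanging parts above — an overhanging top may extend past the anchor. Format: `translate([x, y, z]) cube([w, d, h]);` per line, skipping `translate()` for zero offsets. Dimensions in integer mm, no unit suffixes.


translate([479, 481, 0]) cube([2262, 2701, 222]);


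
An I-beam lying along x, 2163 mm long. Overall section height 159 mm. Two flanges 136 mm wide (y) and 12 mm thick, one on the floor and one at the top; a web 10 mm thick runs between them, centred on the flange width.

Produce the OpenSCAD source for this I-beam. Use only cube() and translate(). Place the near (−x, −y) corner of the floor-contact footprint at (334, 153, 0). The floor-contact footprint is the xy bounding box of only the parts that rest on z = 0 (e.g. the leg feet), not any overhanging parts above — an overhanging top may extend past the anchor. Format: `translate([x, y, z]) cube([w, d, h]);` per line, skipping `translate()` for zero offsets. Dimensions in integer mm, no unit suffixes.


translate([334, 153, 0]) cube([2163, 136, 12]);
translate([334, 216, 12]) cube([2163, 10, 135]);
translate([334, 153, 147]) cube([2163, 136, 12]);


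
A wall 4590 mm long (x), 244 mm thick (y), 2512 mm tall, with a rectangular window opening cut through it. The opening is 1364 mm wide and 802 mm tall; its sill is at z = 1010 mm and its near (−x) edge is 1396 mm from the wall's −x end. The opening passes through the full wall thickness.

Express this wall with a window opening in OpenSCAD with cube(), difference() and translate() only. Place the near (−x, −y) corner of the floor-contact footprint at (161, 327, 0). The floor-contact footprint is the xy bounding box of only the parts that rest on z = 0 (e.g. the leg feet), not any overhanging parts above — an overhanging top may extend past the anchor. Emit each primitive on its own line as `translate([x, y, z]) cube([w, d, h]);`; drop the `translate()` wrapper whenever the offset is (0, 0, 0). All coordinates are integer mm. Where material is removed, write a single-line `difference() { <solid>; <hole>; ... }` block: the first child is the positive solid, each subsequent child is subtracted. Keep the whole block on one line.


difference() { translate([161, 327, 0]) cube([4590, 244, 2512]); translate([1557, 327, 1010]) cube([1364, 244, 802]); }


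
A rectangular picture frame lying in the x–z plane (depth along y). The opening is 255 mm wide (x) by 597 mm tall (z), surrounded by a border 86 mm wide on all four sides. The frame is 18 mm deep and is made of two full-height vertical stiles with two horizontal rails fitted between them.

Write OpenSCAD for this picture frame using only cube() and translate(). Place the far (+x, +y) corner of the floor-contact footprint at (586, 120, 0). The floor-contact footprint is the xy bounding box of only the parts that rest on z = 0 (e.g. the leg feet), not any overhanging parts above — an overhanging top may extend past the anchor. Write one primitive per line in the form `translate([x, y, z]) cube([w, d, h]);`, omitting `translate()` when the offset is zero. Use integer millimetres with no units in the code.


translate([159, 102, 0]) cube([86, 18, 769]);
translate([500, 102, 0]) cube([86, 18, 769]);
translate([245, 102, 0]) cube([255, 18, 86]);
translate([245, 102, 683]) cube([255, 18, 86]);


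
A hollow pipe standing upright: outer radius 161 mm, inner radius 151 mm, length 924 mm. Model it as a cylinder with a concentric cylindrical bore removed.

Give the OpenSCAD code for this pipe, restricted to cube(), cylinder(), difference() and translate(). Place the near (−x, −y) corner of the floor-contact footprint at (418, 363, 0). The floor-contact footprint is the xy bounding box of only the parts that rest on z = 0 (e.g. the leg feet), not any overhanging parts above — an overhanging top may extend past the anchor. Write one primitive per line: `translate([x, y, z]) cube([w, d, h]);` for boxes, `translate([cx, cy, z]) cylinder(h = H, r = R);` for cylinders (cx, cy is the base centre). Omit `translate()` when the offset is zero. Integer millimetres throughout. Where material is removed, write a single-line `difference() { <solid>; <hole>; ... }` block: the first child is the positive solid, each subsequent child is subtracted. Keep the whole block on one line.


difference() { translate([579, 524, 0]) cylinder(h = 924, r = 161); translate([579, 524, 0]) cylinder(h = 924, r = 151); }


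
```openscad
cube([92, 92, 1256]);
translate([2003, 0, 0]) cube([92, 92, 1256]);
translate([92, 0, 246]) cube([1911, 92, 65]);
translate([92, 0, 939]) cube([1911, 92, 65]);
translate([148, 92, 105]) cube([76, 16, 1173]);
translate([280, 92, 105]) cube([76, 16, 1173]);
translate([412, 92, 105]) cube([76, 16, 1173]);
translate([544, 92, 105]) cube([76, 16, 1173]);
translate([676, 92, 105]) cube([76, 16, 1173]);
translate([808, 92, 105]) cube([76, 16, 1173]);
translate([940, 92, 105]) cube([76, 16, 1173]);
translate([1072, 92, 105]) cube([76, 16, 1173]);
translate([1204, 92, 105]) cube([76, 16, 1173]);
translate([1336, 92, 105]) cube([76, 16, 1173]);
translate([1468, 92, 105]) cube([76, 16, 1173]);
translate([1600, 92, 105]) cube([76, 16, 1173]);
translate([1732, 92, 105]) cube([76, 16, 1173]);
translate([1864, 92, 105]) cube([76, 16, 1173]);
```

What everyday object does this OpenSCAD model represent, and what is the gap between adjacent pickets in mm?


A fence section. The picket gap is 56 mm.

Two posts, two rails, 14 pickets — a fence section. Span 1911 mm holds 14 pickets of 76 mm with 15 equal gaps: ⌊(1911 − 14·76) / 15⌋ = 56 mm.


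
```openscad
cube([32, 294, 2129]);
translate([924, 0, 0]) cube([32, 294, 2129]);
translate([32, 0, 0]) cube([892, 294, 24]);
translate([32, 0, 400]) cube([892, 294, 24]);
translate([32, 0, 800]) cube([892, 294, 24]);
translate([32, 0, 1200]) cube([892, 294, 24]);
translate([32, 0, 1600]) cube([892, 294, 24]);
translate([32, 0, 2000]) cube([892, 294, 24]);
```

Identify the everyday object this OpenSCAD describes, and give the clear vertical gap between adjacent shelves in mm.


A bookshelf. The clear shelf gap is 376 mm.

Two tall side panels with 6 horizontal boards between them — a bookshelf. The first two shelf undersides are at z = 0 and z = 400; with shelf thickness 24, the clear gap is 400 − 0 − 24 = 376 mm.


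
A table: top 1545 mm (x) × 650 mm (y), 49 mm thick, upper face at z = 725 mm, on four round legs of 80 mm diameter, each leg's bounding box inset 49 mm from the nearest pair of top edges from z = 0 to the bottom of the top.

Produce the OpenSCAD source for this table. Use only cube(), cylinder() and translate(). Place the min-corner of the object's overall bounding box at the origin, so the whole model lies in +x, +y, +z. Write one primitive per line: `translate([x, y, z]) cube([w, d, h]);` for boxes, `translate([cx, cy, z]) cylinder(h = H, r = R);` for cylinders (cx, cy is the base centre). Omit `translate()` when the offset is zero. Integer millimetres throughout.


// leg_h = 725 - 49 = 676
translate([0, 0, 676]) cube([1545, 650, 49]);
translate([89, 89, 0]) cylinder(h = 676, r = 40);
translate([1456, 89, 0]) cylinder(h = 676, r = 40);
translate([89, 561, 0]) cylinder(h = 676, r = 40);
translate([1456, 561, 0]) cylinder(h = 676, r = 40);


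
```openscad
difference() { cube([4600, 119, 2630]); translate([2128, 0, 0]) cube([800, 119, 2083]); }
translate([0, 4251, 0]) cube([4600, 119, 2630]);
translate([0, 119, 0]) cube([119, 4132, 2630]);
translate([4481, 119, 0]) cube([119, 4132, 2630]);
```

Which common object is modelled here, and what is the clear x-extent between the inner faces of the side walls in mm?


A single room. The interior width is 4362 mm.

Four walls enclosing a rectangle with a door in the front wall — a room. Outside width 4600 minus two 119 mm walls gives 4362 mm.


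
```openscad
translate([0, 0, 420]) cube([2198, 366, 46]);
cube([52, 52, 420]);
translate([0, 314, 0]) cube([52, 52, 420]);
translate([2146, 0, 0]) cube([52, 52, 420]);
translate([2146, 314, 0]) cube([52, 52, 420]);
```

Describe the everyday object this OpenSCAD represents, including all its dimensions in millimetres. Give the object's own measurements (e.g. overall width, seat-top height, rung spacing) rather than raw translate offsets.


A bench: a 2198×366 mm seat slab, 46 mm thick, top at z = 466 mm, on four 52×52 mm square legs flush with the seat corners and standing on z = 0.


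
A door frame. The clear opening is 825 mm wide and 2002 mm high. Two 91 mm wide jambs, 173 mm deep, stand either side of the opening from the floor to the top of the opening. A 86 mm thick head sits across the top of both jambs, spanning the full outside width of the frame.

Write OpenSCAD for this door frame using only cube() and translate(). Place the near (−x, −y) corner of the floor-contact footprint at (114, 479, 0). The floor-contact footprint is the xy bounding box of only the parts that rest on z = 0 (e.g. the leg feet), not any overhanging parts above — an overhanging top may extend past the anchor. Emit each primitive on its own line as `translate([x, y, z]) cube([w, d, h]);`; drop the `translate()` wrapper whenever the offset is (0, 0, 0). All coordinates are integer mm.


translate([114, 479, 0]) cube([91, 173, 2002]);
translate([1030, 479, 0]) cube([91, 173, 2002]);
translate([114, 479, 2002]) cube([1007, 173, 86]);


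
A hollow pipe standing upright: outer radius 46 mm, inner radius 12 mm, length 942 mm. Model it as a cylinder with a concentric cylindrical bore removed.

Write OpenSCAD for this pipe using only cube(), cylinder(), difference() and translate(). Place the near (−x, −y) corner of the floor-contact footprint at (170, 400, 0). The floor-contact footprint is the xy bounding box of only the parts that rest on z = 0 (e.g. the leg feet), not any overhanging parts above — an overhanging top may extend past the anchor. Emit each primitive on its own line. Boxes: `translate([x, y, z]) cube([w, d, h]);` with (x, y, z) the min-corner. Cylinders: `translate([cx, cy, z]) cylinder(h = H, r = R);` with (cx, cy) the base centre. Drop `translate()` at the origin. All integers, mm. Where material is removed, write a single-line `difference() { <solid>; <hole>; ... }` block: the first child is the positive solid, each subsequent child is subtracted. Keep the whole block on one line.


difference() { translate([216, 446, 0]) cylinder(h = 942, r = 46); translate([216, 446, 0]) cylinder(h = 942, r = 12); }


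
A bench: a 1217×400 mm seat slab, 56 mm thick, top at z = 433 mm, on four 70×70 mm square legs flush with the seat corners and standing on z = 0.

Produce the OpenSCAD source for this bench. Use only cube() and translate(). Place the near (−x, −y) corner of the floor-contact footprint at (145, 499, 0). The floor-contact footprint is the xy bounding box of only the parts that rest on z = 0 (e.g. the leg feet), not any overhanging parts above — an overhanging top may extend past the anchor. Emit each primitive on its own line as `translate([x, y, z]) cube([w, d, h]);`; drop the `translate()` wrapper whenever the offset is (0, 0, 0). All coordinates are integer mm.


translate([145, 499, 377]) cube([1217, 400, 56]);
translate([145, 499, 0]) cube([70, 70, 377]);
translate([145, 829, 0]) cube([70, 70, 377]);
translate([1292, 499, 0]) cube([70, 70, 377]);
translate([1292, 829, 0]) cube([70, 70, 377]);


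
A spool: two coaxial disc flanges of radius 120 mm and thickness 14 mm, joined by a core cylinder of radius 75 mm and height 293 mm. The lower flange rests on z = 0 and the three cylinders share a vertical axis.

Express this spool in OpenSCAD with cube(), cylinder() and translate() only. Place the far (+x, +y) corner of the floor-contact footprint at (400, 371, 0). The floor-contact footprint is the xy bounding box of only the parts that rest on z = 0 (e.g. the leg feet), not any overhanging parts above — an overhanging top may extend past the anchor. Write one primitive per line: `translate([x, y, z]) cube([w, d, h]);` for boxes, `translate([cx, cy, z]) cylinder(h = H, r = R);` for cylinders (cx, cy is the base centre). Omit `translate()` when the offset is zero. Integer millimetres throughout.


translate([280, 251, 0]) cylinder(h = 14, r = 120);
translate([280, 251, 14]) cylinder(h = 293, r = 75);
translate([280, 251, 307]) cylinder(h = 14, r = 120);


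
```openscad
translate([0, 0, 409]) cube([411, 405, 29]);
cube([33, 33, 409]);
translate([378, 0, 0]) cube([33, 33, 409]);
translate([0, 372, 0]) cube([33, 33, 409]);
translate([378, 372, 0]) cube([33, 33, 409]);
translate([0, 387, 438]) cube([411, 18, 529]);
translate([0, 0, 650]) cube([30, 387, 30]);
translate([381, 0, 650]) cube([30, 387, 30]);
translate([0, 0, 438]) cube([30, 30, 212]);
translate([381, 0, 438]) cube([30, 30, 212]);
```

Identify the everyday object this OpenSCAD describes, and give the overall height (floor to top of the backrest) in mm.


A chair. The overall height is 967 mm.

A slab on four corner posts with a tall panel at the back — a chair. The seat slab sits at z = 409 with thickness 29, and the 529 mm backrest starts at the seat top, so the overall height is 409 + 29 + 529 = 967 mm.


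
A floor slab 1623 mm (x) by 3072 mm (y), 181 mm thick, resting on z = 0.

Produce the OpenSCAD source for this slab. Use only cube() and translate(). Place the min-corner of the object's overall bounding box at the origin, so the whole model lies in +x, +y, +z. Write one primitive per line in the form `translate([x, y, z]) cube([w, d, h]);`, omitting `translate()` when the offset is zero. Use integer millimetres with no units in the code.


cube([1623, 3072, 181]);


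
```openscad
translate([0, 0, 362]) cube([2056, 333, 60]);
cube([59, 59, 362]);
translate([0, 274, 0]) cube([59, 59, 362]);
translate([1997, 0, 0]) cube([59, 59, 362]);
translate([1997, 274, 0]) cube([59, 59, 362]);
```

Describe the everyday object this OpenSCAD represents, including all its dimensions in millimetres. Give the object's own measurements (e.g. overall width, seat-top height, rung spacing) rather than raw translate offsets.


A long wooden bench with a 2056 mm (x) × 333 mm (y) seat, 60 mm thick, its top surface 422 mm above the floor. Four 59 mm square legs at the seat corners, flush with the edges, run from z = 0 to the seat underside.


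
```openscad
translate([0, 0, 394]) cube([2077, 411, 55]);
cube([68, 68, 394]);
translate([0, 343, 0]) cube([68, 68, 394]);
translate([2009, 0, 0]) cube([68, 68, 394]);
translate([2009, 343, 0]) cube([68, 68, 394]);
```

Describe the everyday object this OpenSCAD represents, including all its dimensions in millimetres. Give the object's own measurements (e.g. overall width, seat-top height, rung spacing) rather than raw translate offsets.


A bench: a 2077×411 mm seat slab, 55 mm thick, top at z = 449 mm, on four 68×68 mm square legs flush with the seat corners and standing on z = 0.


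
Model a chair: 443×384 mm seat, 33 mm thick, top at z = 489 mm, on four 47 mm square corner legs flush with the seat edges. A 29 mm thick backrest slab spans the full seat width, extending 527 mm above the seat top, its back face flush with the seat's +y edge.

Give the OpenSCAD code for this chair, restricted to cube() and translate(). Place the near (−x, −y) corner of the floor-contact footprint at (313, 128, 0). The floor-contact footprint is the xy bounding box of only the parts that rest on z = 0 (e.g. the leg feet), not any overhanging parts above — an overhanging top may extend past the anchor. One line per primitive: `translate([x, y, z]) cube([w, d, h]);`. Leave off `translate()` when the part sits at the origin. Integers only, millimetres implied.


// leg_h = 489 - 33 = 456
translate([313, 128, 456]) cube([443, 384, 33]);
translate([313, 128, 0]) cube([47, 47, 456]);
translate([709, 128, 0]) cube([47, 47, 456]);
translate([313, 465, 0]) cube([47, 47, 456]);
translate([709, 465, 0]) cube([47, 47, 456]);
translate([313, 483, 489]) cube([443, 29, 527]);


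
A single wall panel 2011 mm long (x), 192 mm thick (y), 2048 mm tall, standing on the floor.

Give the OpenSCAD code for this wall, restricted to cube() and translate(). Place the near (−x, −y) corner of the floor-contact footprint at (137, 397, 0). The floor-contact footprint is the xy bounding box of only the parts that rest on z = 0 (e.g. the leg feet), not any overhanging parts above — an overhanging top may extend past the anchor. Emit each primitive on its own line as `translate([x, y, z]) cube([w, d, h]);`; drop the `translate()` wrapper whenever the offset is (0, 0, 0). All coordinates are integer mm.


translate([137, 397, 0]) cube([2011, 192, 2048]);


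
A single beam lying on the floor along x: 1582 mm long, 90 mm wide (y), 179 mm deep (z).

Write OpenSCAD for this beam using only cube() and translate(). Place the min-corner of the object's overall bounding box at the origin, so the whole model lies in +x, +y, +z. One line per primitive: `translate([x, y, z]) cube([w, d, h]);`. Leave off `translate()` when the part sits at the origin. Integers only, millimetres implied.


cube([1582, 90, 179]);


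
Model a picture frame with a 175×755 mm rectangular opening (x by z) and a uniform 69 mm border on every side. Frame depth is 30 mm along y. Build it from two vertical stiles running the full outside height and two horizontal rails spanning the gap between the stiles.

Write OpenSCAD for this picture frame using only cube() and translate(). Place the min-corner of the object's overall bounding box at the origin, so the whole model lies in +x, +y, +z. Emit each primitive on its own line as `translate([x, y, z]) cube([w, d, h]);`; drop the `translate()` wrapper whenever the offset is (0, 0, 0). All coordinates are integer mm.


cube([69, 30, 893]);
translate([244, 0, 0]) cube([69, 30, 893]);
translate([69, 0, 0]) cube([175, 30, 69]);
translate([69, 0, 824]) cube([175, 30, 69]);


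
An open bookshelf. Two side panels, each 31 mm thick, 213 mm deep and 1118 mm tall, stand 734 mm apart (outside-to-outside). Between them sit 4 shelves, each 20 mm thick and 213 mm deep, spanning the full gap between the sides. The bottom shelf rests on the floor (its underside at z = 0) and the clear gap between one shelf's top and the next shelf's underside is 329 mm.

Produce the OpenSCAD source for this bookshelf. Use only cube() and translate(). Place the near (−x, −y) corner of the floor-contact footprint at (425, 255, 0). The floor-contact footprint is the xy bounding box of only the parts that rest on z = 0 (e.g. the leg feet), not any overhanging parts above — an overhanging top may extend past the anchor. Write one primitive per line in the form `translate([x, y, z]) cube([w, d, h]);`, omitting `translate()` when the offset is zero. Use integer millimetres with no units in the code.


translate([425, 255, 0]) cube([31, 213, 1118]);
translate([1128, 255, 0]) cube([31, 213, 1118]);
translate([456, 255, 0]) cube([672, 213, 20]);
translate([456, 255, 349]) cube([672, 213, 20]);
translate([456, 255, 698]) cube([672, 213, 20]);
translate([456, 255, 1047]) cube([672, 213, 20]);


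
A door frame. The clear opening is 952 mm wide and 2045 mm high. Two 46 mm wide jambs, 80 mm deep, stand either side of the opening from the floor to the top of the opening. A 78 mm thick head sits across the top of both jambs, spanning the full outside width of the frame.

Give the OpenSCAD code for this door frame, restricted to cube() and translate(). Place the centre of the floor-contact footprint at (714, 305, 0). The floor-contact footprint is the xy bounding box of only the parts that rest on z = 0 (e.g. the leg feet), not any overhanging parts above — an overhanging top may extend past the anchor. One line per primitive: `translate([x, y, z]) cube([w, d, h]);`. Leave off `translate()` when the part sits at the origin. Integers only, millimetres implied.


translate([192, 265, 0]) cube([46, 80, 2045]);
translate([1190, 265, 0]) cube([46, 80, 2045]);
translate([192, 265, 2045]) cube([1044, 80, 78]);


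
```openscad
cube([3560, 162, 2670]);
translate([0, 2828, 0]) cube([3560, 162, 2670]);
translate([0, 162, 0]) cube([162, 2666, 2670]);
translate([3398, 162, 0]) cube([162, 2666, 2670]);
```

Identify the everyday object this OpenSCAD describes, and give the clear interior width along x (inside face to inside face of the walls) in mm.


A house (or room) frame. The interior width is 3236 mm.

Four 2670 mm walls enclosing a rectangle with no floor or roof — a room or house frame. Outside width is 3560 mm and wall thickness is 162 mm, so the interior width is 3560 − 2 × 162 = 3236 mm.


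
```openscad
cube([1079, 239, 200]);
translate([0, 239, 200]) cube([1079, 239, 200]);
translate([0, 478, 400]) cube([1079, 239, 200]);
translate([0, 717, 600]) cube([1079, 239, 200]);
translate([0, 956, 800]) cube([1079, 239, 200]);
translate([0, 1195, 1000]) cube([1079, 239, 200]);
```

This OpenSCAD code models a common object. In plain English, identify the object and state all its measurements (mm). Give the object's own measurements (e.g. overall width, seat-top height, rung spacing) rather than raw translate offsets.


A straight staircase of 6 solid steps. Each step is 1079 mm wide (x), 239 mm deep (y, the going) and 200 mm tall (the rise). The first step rests on the floor; each subsequent step sits one going further in +y and one rise higher in +z, directly behind and above the previous step with no overlap.


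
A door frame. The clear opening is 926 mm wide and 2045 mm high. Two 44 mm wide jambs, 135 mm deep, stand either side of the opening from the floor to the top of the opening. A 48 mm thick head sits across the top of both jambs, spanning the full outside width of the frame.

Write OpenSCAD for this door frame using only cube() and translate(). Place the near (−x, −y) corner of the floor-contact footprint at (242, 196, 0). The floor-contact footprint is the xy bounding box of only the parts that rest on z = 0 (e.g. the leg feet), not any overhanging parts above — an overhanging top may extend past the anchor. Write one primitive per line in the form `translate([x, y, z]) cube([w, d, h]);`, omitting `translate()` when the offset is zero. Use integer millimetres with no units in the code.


translate([242, 196, 0]) cube([44, 135, 2045]);
translate([1212, 196, 0]) cube([44, 135, 2045]);
translate([242, 196, 2045]) cube([1014, 135, 48]);


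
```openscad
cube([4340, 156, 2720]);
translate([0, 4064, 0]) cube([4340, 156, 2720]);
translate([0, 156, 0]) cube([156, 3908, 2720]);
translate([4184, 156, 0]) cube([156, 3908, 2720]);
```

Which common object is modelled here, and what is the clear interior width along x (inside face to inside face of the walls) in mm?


A house (or room) frame. The interior width is 4028 mm.

Four 2720 mm walls enclosing a rectangle with no floor or roof — a room or house frame. Outside width is 4340 mm and wall thickness is 156 mm, so the interior width is 4340 − 2 × 156 = 4028 mm.


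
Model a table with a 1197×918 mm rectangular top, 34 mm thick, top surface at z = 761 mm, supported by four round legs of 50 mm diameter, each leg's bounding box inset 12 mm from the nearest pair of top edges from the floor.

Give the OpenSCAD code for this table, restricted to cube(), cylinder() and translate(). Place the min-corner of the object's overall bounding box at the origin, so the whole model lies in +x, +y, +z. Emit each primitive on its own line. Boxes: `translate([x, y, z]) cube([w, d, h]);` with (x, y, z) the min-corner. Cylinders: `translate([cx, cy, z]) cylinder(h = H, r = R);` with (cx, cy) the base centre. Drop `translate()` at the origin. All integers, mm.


translate([0, 0, 727]) cube([1197, 918, 34]);
translate([37, 37, 0]) cylinder(h = 727, r = 25);
translate([1160, 37, 0]) cylinder(h = 727, r = 25);
translate([37, 881, 0]) cylinder(h = 727, r = 25);
translate([1160, 881, 0]) cylinder(h = 727, r = 25);


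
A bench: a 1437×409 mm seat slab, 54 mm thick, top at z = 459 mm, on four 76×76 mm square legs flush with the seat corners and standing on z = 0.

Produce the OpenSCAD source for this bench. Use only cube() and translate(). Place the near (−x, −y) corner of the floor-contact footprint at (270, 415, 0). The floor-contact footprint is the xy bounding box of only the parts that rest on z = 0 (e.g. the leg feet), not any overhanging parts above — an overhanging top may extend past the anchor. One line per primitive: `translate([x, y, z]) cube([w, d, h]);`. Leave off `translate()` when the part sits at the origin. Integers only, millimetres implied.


// leg_h = 459 − 54 = 405
translate([270, 415, 405]) cube([1437, 409, 54]);
translate([270, 415, 0]) cube([76, 76, 405]);
translate([270, 748, 0]) cube([76, 76, 405]);
translate([1631, 415, 0]) cube([76, 76, 405]);
translate([1631, 748, 0]) cube([76, 76, 405]);


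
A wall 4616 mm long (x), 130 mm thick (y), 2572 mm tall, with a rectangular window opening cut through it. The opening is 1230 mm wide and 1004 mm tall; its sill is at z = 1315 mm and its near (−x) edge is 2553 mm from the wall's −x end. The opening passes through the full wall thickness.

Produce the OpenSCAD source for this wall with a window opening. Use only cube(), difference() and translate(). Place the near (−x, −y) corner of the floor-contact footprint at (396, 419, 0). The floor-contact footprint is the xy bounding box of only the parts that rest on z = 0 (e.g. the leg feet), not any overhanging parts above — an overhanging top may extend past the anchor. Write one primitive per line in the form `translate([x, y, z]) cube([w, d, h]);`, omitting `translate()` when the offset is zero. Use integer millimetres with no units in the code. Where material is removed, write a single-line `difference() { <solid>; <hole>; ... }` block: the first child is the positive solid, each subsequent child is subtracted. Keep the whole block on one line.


difference() { translate([396, 419, 0]) cube([4616, 130, 2572]); translate([2949, 419, 1315]) cube([1230, 130, 1004]); }


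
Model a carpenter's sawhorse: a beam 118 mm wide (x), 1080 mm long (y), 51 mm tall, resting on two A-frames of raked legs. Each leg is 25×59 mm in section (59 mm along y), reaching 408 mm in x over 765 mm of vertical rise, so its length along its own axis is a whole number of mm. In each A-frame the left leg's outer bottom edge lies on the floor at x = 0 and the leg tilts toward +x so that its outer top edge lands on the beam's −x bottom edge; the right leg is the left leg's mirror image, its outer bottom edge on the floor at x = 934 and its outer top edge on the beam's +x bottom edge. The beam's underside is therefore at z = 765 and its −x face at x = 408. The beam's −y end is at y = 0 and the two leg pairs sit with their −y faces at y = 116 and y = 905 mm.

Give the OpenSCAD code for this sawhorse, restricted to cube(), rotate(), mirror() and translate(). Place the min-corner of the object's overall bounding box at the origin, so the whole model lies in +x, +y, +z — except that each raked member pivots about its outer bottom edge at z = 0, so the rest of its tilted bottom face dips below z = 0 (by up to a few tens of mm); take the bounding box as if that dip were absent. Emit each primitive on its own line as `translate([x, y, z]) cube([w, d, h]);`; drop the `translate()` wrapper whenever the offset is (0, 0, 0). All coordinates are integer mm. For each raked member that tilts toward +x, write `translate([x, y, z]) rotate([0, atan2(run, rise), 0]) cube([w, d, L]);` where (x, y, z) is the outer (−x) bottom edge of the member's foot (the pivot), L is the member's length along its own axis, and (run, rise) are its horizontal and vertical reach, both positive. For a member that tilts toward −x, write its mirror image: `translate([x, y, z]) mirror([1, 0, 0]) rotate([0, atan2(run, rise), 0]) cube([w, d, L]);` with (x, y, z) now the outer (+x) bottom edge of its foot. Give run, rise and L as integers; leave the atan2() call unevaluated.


translate([408, 0, 765]) cube([118, 1080, 51]);
translate([0, 116, 0]) rotate([0, atan2(408, 765), 0]) cube([25, 59, 867]);
translate([934, 116, 0]) mirror([1, 0, 0]) rotate([0, atan2(408, 765), 0]) cube([25, 59, 867]);
translate([0, 905, 0]) rotate([0, atan2(408, 765), 0]) cube([25, 59, 867]);
translate([934, 905, 0]) mirror([1, 0, 0]) rotate([0, atan2(408, 765), 0]) cube([25, 59, 867]);


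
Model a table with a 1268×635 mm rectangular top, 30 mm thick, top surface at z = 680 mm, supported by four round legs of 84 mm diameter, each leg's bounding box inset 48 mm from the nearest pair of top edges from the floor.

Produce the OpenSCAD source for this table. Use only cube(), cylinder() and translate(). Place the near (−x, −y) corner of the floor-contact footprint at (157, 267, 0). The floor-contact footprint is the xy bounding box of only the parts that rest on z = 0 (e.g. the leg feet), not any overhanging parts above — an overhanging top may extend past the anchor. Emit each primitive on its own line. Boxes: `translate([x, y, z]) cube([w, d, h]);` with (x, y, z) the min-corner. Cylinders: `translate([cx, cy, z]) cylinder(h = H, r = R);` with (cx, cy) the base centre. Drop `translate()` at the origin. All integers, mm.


translate([109, 219, 650]) cube([1268, 635, 30]);
translate([199, 309, 0]) cylinder(h = 650, r = 42);
translate([1287, 309, 0]) cylinder(h = 650, r = 42);
translate([199, 764, 0]) cylinder(h = 650, r = 42);
translate([1287, 764, 0]) cylinder(h = 650, r = 42);


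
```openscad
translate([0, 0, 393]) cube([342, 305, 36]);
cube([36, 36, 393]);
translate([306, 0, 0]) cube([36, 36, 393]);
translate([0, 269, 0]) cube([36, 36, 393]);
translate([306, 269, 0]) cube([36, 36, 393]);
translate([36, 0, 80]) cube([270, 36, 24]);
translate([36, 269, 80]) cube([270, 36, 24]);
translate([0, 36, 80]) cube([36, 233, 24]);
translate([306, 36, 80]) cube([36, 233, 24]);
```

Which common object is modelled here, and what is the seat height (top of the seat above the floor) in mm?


A stool. The seat height is 429 mm.

A 342×305×36 slab at z = 393 on four corner posts — a stool. The seat top is 393 + 36 = 429 mm.


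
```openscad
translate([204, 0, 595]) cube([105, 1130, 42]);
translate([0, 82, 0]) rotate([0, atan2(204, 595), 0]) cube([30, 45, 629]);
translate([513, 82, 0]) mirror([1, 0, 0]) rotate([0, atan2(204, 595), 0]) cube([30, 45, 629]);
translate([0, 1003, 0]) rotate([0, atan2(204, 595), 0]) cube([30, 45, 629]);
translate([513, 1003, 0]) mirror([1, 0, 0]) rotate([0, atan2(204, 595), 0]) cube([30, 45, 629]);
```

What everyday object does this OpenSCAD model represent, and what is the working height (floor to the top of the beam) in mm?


A sawhorse. The overall height is 637 mm.

A beam across two mirrored pairs of raked legs — a sawhorse. The beam's underside is at z = 595 (matching the legs' vertical rise in atan2(204, 595)) and the beam is 42 mm tall, so its top is at 595 + 42 = 637 mm. The raked legs top out at the beam's underside, so that is the highest point.


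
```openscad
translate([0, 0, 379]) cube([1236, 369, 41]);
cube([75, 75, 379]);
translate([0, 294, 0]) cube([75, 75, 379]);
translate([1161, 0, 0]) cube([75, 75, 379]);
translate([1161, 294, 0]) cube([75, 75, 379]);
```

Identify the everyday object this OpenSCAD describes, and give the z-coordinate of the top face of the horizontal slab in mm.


A bench. The seat-top height is 420 mm.

A long slab on four corner posts — a bench. The slab sits at z = 379 with thickness 41, so the top is 379 + 41 = 420 mm.


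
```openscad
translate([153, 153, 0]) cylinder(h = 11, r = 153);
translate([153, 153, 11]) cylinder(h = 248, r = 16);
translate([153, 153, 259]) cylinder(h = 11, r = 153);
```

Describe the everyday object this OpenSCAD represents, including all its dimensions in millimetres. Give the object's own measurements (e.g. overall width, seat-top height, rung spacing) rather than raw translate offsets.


A spool: two coaxial disc flanges of radius 153 mm and thickness 11 mm, joined by a core cylinder of radius 16 mm and height 248 mm. The lower flange rests on z = 0 and the three cylinders share a vertical axis.


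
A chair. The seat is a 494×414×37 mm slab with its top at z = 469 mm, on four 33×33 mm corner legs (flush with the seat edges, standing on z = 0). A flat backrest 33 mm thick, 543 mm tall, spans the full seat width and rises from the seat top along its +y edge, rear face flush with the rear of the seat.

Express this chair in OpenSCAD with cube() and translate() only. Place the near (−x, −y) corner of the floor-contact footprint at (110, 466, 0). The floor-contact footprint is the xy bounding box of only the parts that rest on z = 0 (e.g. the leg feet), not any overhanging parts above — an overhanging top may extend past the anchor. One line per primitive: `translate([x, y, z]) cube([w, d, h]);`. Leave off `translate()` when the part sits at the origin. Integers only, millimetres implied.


translate([110, 466, 432]) cube([494, 414, 37]);
translate([110, 466, 0]) cube([33, 33, 432]);
translate([571, 466, 0]) cube([33, 33, 432]);
translate([110, 847, 0]) cube([33, 33, 432]);
translate([571, 847, 0]) cube([33, 33, 432]);
translate([110, 847, 469]) cube([494, 33, 543]);


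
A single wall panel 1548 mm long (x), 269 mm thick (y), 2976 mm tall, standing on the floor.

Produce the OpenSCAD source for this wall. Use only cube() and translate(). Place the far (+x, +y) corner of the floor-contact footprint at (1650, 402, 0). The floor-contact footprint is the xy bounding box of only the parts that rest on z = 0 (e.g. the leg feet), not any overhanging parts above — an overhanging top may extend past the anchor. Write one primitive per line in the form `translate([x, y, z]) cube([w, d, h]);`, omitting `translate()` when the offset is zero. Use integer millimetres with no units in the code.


translate([102, 133, 0]) cube([1548, 269, 2976]);


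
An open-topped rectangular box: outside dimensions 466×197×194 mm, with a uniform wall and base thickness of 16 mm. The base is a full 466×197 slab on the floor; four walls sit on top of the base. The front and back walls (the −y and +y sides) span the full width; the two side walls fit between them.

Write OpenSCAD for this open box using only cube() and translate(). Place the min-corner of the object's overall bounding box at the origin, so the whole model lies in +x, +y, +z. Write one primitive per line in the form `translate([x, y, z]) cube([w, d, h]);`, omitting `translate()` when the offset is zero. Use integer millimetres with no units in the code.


cube([466, 197, 16]);
translate([0, 0, 16]) cube([466, 16, 178]);
translate([0, 181, 16]) cube([466, 16, 178]);
translate([0, 16, 16]) cube([16, 165, 178]);
translate([450, 16, 16]) cube([16, 165, 178]);


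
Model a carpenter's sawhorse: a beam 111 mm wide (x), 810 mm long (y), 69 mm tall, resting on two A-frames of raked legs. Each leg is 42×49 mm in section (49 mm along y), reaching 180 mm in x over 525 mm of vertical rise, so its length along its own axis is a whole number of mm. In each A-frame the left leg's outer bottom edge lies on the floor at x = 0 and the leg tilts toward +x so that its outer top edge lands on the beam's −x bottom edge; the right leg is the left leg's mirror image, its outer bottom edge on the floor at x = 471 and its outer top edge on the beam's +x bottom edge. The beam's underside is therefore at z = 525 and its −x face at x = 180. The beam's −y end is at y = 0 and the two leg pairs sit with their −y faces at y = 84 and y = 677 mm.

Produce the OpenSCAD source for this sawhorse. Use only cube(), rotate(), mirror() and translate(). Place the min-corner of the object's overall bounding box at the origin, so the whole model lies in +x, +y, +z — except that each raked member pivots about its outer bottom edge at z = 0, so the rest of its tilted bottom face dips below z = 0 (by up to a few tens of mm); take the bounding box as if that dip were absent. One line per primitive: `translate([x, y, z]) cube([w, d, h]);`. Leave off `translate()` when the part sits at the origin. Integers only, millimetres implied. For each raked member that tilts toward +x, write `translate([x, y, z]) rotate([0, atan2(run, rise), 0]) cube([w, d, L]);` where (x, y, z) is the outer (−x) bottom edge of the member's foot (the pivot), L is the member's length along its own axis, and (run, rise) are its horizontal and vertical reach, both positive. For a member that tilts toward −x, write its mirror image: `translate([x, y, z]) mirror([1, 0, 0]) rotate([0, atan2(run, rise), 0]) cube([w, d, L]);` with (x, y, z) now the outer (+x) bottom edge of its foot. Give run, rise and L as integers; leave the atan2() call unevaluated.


translate([180, 0, 525]) cube([111, 810, 69]);
translate([0, 84, 0]) rotate([0, atan2(180, 525), 0]) cube([42, 49, 555]);
translate([471, 84, 0]) mirror([1, 0, 0]) rotate([0, atan2(180, 525), 0]) cube([42, 49, 555]);
translate([0, 677, 0]) rotate([0, atan2(180, 525), 0]) cube([42, 49, 555]);
translate([471, 677, 0]) mirror([1, 0, 0]) rotate([0, atan2(180, 525), 0]) cube([42, 49, 555]);


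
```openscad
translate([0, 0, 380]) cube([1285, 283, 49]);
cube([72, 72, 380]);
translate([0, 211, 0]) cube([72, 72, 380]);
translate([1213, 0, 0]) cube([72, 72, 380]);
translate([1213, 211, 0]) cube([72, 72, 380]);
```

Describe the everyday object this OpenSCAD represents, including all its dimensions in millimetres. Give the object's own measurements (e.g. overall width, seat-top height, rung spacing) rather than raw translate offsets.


A bench: a 1285×283 mm seat slab, 49 mm thick, top at z = 429 mm, on four 72×72 mm square legs flush with the seat corners and standing on z = 0.


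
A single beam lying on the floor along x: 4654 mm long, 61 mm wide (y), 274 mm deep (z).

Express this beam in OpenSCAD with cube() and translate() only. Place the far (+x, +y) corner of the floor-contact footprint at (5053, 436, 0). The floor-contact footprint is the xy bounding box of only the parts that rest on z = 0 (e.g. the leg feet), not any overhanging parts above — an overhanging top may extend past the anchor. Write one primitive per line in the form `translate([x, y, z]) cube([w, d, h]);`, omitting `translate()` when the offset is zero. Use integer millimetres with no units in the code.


translate([399, 375, 0]) cube([4654, 61, 274]);


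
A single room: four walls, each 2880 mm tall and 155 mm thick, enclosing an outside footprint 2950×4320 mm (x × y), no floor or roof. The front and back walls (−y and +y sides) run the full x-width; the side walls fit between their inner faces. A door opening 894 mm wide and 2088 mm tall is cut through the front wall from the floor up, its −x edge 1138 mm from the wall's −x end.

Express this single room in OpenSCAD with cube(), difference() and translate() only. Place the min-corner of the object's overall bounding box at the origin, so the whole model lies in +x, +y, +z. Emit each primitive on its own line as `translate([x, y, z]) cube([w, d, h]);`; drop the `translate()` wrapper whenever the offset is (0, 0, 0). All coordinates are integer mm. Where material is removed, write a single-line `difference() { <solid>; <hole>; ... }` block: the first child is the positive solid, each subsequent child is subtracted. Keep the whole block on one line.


difference() { cube([2950, 155, 2880]); translate([1138, 0, 0]) cube([894, 155, 2088]); }
translate([0, 4165, 0]) cube([2950, 155, 2880]);
translate([0, 155, 0]) cube([155, 4010, 2880]);
translate([2795, 155, 0]) cube([155, 4010, 2880]);
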